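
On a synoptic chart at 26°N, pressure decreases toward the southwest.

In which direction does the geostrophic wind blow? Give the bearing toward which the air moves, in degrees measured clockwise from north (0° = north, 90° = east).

The pressure-gradient force points toward the southwest (bearing 225°).
Geostrophic balance: in the Northern Hemisphere the Coriolis force deflects motion to the right, so the geostrophic wind blows 90° to the right of the pressure-gradient force (low pressure on the left).
Rotating 225° by 90° clockwise gives 315° — the wind blows toward the northwest.

315°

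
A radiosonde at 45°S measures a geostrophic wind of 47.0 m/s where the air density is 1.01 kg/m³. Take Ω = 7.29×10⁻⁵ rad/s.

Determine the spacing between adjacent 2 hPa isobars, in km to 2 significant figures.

41 km

Coriolis parameter at 45°S:
f = 2Ω sin φ = 2 × 7.29×10⁻⁵ × sin 45° = 1.03×10⁻⁴ s⁻¹
Geostrophic balance rearranged: |∂P/∂n| = f ρ V_g
|∂P/∂n| = 1.03×10⁻⁴ × 1.01 × 47.0 = 4.89×10⁻³ Pa/m
Isobar spacing: Δn = ΔP/|∂P/∂n| = 200 Pa / 4.89×10⁻³ Pa/m = 40867 m ≈ 41 km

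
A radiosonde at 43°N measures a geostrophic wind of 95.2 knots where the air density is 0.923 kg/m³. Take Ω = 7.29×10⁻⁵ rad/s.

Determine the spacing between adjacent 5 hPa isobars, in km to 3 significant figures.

111 km

Coriolis parameter at 43°N:
f = 2Ω sin φ = 2 × 7.29×10⁻⁵ × sin 43° = 9.94×10⁻⁵ s⁻¹
Wind speed in SI: 95.2 knots = 49.0 m/s
Geostrophic balance rearranged: |∂P/∂n| = f ρ V_g
|∂P/∂n| = 9.94×10⁻⁵ × 0.923 × 49.0 = 4.49×10⁻³ Pa/m
Isobar spacing: Δn = ΔP/|∂P/∂n| = 500 Pa / 4.49×10⁻³ Pa/m = 111238 m ≈ 111 km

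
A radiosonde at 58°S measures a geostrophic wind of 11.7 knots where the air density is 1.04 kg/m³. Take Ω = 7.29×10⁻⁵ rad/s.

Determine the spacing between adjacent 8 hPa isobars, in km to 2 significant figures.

1000 km

Coriolis parameter at 58°S:
f = 2Ω sin φ = 2 × 7.29×10⁻⁵ × sin 58° = 1.24×10⁻⁴ s⁻¹
Wind speed in SI: 11.7 knots = 6.02 m/s
Geostrophic balance rearranged: |∂P/∂n| = f ρ V_g
|∂P/∂n| = 1.24×10⁻⁴ × 1.04 × 6.02 = 7.74×10⁻⁴ Pa/m
Isobar spacing: Δn = ΔP/|∂P/∂n| = 800 Pa / 7.74×10⁻⁴ Pa/m = 1033605 m ≈ 1000 km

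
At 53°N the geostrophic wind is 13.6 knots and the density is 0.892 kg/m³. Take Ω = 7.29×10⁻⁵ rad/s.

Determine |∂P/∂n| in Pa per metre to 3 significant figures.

Coriolis parameter at 53°N:
f = 2Ω sin φ = 2 × 7.29×10⁻⁵ × sin 53° = 1.16×10⁻⁴ s⁻¹
Wind speed in SI: 13.6 knots = 7.00 m/s
Geostrophic balance rearranged: |∂P/∂n| = f ρ V_g
|∂P/∂n| = 1.16×10⁻⁴ × 0.892 × 7.00 = 7.27×10⁻⁴ Pa/m

7.27×10⁻⁴ Pa/m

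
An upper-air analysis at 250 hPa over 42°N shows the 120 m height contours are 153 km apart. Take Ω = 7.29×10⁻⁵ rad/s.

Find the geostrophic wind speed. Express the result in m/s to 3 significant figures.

Coriolis parameter at 42°N:
f = 2Ω sin φ = 2 × 7.29×10⁻⁵ × sin 42° = 9.76×10⁻⁵ s⁻¹
Height gradient: |∂Z/∂n| = 120 m / 153000 m = 7.84×10⁻⁴
On a pressure surface, geostrophic balance gives V_g = (g/f)|∂Z/∂n|:
V_g = 9.81 × 7.84×10⁻⁴ / 9.76×10⁻⁵ = 78.9 m/s

78.9 m/s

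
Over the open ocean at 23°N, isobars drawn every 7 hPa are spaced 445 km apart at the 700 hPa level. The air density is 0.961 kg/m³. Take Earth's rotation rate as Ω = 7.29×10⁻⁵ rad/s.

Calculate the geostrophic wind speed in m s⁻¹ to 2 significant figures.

29 m s⁻¹

Coriolis parameter at 23°N:
f = 2Ω sin φ = 2 × 7.29×10⁻⁵ × sin 23° = 5.70×10⁻⁵ s⁻¹
Pressure gradient: |∂P/∂n| = 700 Pa / 445000 m = 1.57×10⁻³ Pa/m
Geostrophic balance (pressure-gradient force = Coriolis force):
V_g = (1/(fρ)) |∂P/∂n| = 1.57×10⁻³ / (5.70×10⁻⁵ × 0.961) = 28.7 m/s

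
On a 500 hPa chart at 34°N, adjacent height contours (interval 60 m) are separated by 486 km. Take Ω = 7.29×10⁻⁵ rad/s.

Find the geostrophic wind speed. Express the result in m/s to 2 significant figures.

Coriolis parameter at 34°N:
f = 2Ω sin φ = 2 × 7.29×10⁻⁵ × sin 34° = 8.15×10⁻⁵ s⁻¹
Height gradient: |∂Z/∂n| = 60 m / 486000 m = 1.23×10⁻⁴
On a pressure surface, geostrophic balance gives V_g = (g/f)|∂Z/∂n|:
V_g = 9.81 × 1.23×10⁻⁴ / 8.15×10⁻⁵ = 14.9 m/s

15 m/s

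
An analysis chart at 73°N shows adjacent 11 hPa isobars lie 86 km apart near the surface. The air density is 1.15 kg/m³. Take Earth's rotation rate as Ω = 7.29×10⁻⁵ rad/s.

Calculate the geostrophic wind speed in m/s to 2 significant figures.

80 m/s

Coriolis parameter at 73°N:
f = 2Ω sin φ = 2 × 7.29×10⁻⁵ × sin 73° = 1.39×10⁻⁴ s⁻¹
Pressure gradient: |∂P/∂n| = 1100 Pa / 86000 m = 1.28×10⁻² Pa/m
Geostrophic balance (pressure-gradient force = Coriolis force):
V_g = (1/(fρ)) |∂P/∂n| = 1.28×10⁻² / (1.39×10⁻⁴ × 1.15) = 79.8 m/s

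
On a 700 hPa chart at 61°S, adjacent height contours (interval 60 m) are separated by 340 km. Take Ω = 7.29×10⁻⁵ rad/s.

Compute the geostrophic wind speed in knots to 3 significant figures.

26.4 knots

Coriolis parameter at 61°S:
f = 2Ω sin φ = 2 × 7.29×10⁻⁵ × sin 61° = 1.28×10⁻⁴ s⁻¹
Height gradient: |∂Z/∂n| = 60 m / 340000 m = 1.76×10⁻⁴
On a pressure surface, geostrophic balance gives V_g = (g/f)|∂Z/∂n|:
V_g = 9.81 × 1.76×10⁻⁴ / 1.28×10⁻⁴ = 13.6 m/s
Converting: 13.6 m/s × 1.944 = 26.4 knots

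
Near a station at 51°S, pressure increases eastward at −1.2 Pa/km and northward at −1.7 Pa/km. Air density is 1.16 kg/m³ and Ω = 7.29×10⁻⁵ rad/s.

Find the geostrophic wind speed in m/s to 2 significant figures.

16 m/s

Coriolis parameter at 51°S:
f = 2Ω sin φ = 2 × 7.29×10⁻⁵ × sin 51° = 1.13×10⁻⁴ s⁻¹
In the Southern Hemisphere f is negative: f = −1.13×10⁻⁴ s⁻¹.
Component geostrophic relations (x east, y north):
u_g = −(1/(fρ)) ∂P/∂y,  v_g = (1/(fρ)) ∂P/∂x
u_g = −(−1.7×10⁻³)/(−1.13×10⁻⁴ × 1.16) = −12.9 m/s;  v_g = (−1.2×10⁻³)/(−1.13×10⁻⁴ × 1.16) = 9.13 m/s
|V_g| = √(u_g² + v_g²) = 15.8 m/s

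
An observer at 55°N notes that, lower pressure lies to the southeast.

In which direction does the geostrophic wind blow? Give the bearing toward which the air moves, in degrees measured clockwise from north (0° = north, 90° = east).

The pressure-gradient force points toward the southeast (bearing 135°).
Geostrophic balance: in the Northern Hemisphere the Coriolis force deflects motion to the right, so the geostrophic wind blows 90° to the right of the pressure-gradient force (low pressure on the left).
Rotating 135° by 90° clockwise gives 225° — the wind blows toward the southwest.

225°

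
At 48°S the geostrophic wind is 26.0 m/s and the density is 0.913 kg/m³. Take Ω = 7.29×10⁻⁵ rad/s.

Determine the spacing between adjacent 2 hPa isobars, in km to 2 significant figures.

Coriolis parameter at 48°S:
f = 2Ω sin φ = 2 × 7.29×10⁻⁵ × sin 48° = 1.08×10⁻⁴ s⁻¹
Geostrophic balance rearranged: |∂P/∂n| = f ρ V_g
|∂P/∂n| = 1.08×10⁻⁴ × 0.913 × 26.0 = 2.57×10⁻³ Pa/m
Isobar spacing: Δn = ΔP/|∂P/∂n| = 200 Pa / 2.57×10⁻³ Pa/m = 77760 m ≈ 78 km

78 km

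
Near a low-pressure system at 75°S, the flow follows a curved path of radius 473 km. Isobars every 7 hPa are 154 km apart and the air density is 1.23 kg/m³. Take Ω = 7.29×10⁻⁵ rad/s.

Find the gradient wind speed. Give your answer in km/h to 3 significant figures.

Coriolis parameter at 75°S:
f = 2Ω sin φ = 2 × 7.29×10⁻⁵ × sin 75° = 1.41×10⁻⁴ s⁻¹
Pressure gradient: |∂P/∂n| = 700 Pa / 154000 m = 4.55×10⁻³ Pa/m
Geostrophic speed: V_g = |∂P/∂n|/(fρ) = 4.55×10⁻³/(1.41×10⁻⁴ × 1.23) = 26.2 m/s
Around a low, centrifugal force acts outward with Coriolis, so pressure-gradient force balances both:
(1/ρ)|∂P/∂n| = fV + V²/R  →  V² + fR·V − fR·V_g = 0
With fR = 1.41×10⁻⁴ × 473×10³ m = 66.6 m/s:
V = [−fR + √((fR)² + 4 fR V_g)]/2 = [−66.6 + √(66.6² + 4×66.6×26.2)]/2 = 20.1 m/s
Subgeostrophic (V < V_g = 26.2 m/s), as expected around a low.
Converting: 20.1 m/s × 3.6 = 72.5 km/h

72.5 km/h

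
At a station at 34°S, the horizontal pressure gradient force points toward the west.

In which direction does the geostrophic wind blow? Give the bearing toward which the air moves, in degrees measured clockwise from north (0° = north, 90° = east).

180°

The pressure-gradient force points toward the west (bearing 270°).
Geostrophic balance: in the Southern Hemisphere the Coriolis force deflects motion to the left, so the geostrophic wind blows 90° to the left of the pressure-gradient force (low pressure on the right).
Rotating 270° by 90° counterclockwise gives 180° — the wind blows toward the south.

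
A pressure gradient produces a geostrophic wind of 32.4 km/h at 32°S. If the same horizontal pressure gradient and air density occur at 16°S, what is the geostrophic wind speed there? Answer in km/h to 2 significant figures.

With the same pressure gradient and density, V_g ∝ 1/f ∝ 1/sin φ.
V₂ = V₁ · sin φ₁ / sin φ₂ = 32.4 × sin 32° / sin 16°
V₂ = 32.4 × 0.5299/0.2756 = 62 km/h

62 km/h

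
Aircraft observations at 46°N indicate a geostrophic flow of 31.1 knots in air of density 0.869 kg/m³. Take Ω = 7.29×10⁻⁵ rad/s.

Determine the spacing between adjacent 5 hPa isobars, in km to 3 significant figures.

343 km

Coriolis parameter at 46°N:
f = 2Ω sin φ = 2 × 7.29×10⁻⁵ × sin 46° = 1.05×10⁻⁴ s⁻¹
Wind speed in SI: 31.1 knots = 16.0 m/s
Geostrophic balance rearranged: |∂P/∂n| = f ρ V_g
|∂P/∂n| = 1.05×10⁻⁴ × 0.869 × 16.0 = 1.46×10⁻³ Pa/m
Isobar spacing: Δn = ΔP/|∂P/∂n| = 500 Pa / 1.46×10⁻³ Pa/m = 342894 m ≈ 343 km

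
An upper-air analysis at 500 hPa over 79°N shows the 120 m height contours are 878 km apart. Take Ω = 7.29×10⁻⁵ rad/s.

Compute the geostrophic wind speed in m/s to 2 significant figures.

Coriolis parameter at 79°N:
f = 2Ω sin φ = 2 × 7.29×10⁻⁵ × sin 79° = 1.43×10⁻⁴ s⁻¹
Height gradient: |∂Z/∂n| = 120 m / 878000 m = 1.37×10⁻⁴
On a pressure surface, geostrophic balance gives V_g = (g/f)|∂Z/∂n|:
V_g = 9.81 × 1.37×10⁻⁴ / 1.43×10⁻⁴ = 9.37 m/s

9.4 m/s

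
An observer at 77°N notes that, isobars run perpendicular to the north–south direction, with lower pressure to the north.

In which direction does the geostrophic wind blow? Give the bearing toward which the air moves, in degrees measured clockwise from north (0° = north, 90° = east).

The pressure-gradient force points toward the north (bearing 000°).
Geostrophic balance: in the Northern Hemisphere the Coriolis force deflects motion to the right, so the geostrophic wind blows 90° to the right of the pressure-gradient force (low pressure on the left).
Rotating 000° by 90° clockwise gives 090° — the wind blows toward the east.

090°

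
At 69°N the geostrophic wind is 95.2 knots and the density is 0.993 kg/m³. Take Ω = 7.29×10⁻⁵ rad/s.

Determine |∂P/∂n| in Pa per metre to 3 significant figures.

6.62×10⁻³ Pa/m

Coriolis parameter at 69°N:
f = 2Ω sin φ = 2 × 7.29×10⁻⁵ × sin 69° = 1.36×10⁻⁴ s⁻¹
Wind speed in SI: 95.2 knots = 49.0 m/s
Geostrophic balance rearranged: |∂P/∂n| = f ρ V_g
|∂P/∂n| = 1.36×10⁻⁴ × 0.993 × 49.0 = 6.62×10⁻³ Pa/m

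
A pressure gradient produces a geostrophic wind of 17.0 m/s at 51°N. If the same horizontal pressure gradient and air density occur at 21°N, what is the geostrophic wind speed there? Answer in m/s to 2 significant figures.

37 m/s

With the same pressure gradient and density, V_g ∝ 1/f ∝ 1/sin φ.
V₂ = V₁ · sin φ₁ / sin φ₂ = 17.0 × sin 51° / sin 21°
V₂ = 17.0 × 0.7771/0.3584 = 37 m/s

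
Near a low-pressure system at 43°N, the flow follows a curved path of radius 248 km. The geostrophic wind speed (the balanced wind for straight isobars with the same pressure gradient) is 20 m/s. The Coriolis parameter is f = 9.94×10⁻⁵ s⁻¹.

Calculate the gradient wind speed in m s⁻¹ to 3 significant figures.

Around a low, centrifugal force acts outward with Coriolis, so pressure-gradient force balances both:
(1/ρ)|∂P/∂n| = fV + V²/R  →  V² + fR·V − fR·V_g = 0
With fR = 9.94×10⁻⁵ × 248×10³ m = 24.7 m/s:
V = [−fR + √((fR)² + 4 fR V_g)]/2 = [−24.7 + √(24.7² + 4×24.7×20)]/2 = 13.1 m/s
Subgeostrophic (V < V_g = 20 m/s), as expected around a low.

13.1 m s⁻¹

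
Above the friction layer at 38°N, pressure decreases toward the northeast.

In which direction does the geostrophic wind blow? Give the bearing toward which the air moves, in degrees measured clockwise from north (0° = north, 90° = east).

135°

The pressure-gradient force points toward the northeast (bearing 045°).
Geostrophic balance: in the Northern Hemisphere the Coriolis force deflects motion to the right, so the geostrophic wind blows 90° to the right of the pressure-gradient force (low pressure on the left).
Rotating 045° by 90° clockwise gives 135° — the wind blows toward the southeast.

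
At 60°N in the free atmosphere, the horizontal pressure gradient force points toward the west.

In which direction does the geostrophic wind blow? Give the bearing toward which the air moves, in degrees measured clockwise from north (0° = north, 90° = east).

000°

The pressure-gradient force points toward the west (bearing 270°).
Geostrophic balance: in the Northern Hemisphere the Coriolis force deflects motion to the right, so the geostrophic wind blows 90° to the right of the pressure-gradient force (low pressure on the left).
Rotating 270° by 90° clockwise gives 000° — the wind blows toward the north.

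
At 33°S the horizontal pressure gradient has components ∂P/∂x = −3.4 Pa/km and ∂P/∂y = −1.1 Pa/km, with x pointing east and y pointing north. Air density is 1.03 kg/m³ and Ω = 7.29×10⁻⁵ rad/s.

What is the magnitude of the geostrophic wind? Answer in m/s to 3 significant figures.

Coriolis parameter at 33°S:
f = 2Ω sin φ = 2 × 7.29×10⁻⁵ × sin 33° = 7.94×10⁻⁵ s⁻¹
In the Southern Hemisphere f is negative: f = −7.94×10⁻⁵ s⁻¹.
Component geostrophic relations (x east, y north):
u_g = −(1/(fρ)) ∂P/∂y,  v_g = (1/(fρ)) ∂P/∂x
u_g = −(−1.1×10⁻³)/(−7.94×10⁻⁵ × 1.03) = −13.4 m/s;  v_g = (−3.4×10⁻³)/(−7.94×10⁻⁵ × 1.03) = 41.6 m/s
|V_g| = √(u_g² + v_g²) = 43.7 m/s

43.7 m/s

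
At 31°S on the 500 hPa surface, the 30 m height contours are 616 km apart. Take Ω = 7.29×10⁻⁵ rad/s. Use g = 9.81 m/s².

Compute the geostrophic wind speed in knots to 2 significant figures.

Coriolis parameter at 31°S:
f = 2Ω sin φ = 2 × 7.29×10⁻⁵ × sin 31° = 7.51×10⁻⁵ s⁻¹
Height gradient: |∂Z/∂n| = 30 m / 616000 m = 4.87×10⁻⁵
On a pressure surface, geostrophic balance gives V_g = (g/f)|∂Z/∂n|:
V_g = 9.81 × 4.87×10⁻⁵ / 7.51×10⁻⁵ = 6.36 m/s
Converting: 6.36 m/s × 1.944 = 12 knots

12 knots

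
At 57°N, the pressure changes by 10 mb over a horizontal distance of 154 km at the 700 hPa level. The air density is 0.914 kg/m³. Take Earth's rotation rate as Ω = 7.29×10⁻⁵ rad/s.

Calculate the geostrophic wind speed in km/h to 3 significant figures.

Coriolis parameter at 57°N:
f = 2Ω sin φ = 2 × 7.29×10⁻⁵ × sin 57° = 1.22×10⁻⁴ s⁻¹
Pressure gradient: |∂P/∂n| = 1000 Pa / 154000 m = 6.49×10⁻³ Pa/m
Geostrophic balance (pressure-gradient force = Coriolis force):
V_g = (1/(fρ)) |∂P/∂n| = 6.49×10⁻³ / (1.22×10⁻⁴ × 0.914) = 58.1 m/s
Converting: 58.1 m/s × 3.6 = 209 km/h

209 km/h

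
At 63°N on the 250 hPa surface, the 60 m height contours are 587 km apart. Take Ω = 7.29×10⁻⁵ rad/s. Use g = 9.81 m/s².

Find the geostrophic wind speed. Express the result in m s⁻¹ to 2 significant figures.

7.7 m s⁻¹

Coriolis parameter at 63°N:
f = 2Ω sin φ = 2 × 7.29×10⁻⁵ × sin 63° = 1.30×10⁻⁴ s⁻¹
Height gradient: |∂Z/∂n| = 60 m / 587000 m = 1.02×10⁻⁴
On a pressure surface, geostrophic balance gives V_g = (g/f)|∂Z/∂n|:
V_g = 9.81 × 1.02×10⁻⁴ / 1.30×10⁻⁴ = 7.72 m/s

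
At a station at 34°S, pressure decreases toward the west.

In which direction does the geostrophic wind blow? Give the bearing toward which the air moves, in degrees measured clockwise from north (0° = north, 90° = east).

180°

The pressure-gradient force points toward the west (bearing 270°).
Geostrophic balance: in the Southern Hemisphere the Coriolis force deflects motion to the left, so the geostrophic wind blows 90° to the left of the pressure-gradient force (low pressure on the right).
Rotating 270° by 90° counterclockwise gives 180° — the wind blows toward the south.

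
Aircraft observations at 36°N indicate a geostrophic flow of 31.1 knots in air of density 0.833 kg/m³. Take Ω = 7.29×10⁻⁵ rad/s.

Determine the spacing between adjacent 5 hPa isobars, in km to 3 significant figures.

438 km

Coriolis parameter at 36°N:
f = 2Ω sin φ = 2 × 7.29×10⁻⁵ × sin 36° = 8.57×10⁻⁵ s⁻¹
Wind speed in SI: 31.1 knots = 16.0 m/s
Geostrophic balance rearranged: |∂P/∂n| = f ρ V_g
|∂P/∂n| = 8.57×10⁻⁵ × 0.833 × 16.0 = 1.14×10⁻³ Pa/m
Isobar spacing: Δn = ΔP/|∂P/∂n| = 500 Pa / 1.14×10⁻³ Pa/m = 437774 m ≈ 438 km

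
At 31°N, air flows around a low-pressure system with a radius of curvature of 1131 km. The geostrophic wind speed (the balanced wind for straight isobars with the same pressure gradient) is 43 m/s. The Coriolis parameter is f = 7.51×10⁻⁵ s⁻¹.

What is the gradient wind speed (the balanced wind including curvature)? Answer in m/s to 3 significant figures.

31.4 m/s

Around a low, centrifugal force acts outward with Coriolis, so pressure-gradient force balances both:
(1/ρ)|∂P/∂n| = fV + V²/R  →  V² + fR·V − fR·V_g = 0
With fR = 7.51×10⁻⁵ × 1131×10³ m = 84.9 m/s:
V = [−fR + √((fR)² + 4 fR V_g)]/2 = [−84.9 + √(84.9² + 4×84.9×43)]/2 = 31.4 m/s
Subgeostrophic (V < V_g = 43 m/s), as expected around a low.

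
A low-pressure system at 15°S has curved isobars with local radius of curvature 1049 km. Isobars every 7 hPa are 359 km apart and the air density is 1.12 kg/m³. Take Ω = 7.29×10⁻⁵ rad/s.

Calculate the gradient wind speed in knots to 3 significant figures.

53.1 knots

Coriolis parameter at 15°S:
f = 2Ω sin φ = 2 × 7.29×10⁻⁵ × sin 15° = 3.77×10⁻⁵ s⁻¹
Pressure gradient: |∂P/∂n| = 700 Pa / 359000 m = 1.95×10⁻³ Pa/m
Geostrophic speed: V_g = |∂P/∂n|/(fρ) = 1.95×10⁻³/(3.77×10⁻⁵ × 1.12) = 46.1 m/s
Around a low, centrifugal force acts outward with Coriolis, so pressure-gradient force balances both:
(1/ρ)|∂P/∂n| = fV + V²/R  →  V² + fR·V − fR·V_g = 0
With fR = 3.77×10⁻⁵ × 1049×10³ m = 39.6 m/s:
V = [−fR + √((fR)² + 4 fR V_g)]/2 = [−39.6 + √(39.6² + 4×39.6×46.1)]/2 = 27.3 m/s
Subgeostrophic (V < V_g = 46.1 m/s), as expected around a low.
Converting: 27.3 m/s × 1.944 = 53.1 knots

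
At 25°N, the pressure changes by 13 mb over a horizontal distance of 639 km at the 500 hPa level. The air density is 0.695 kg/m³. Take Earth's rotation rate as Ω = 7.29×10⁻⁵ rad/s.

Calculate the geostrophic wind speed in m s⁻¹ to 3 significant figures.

47.5 m s⁻¹

Coriolis parameter at 25°N:
f = 2Ω sin φ = 2 × 7.29×10⁻⁵ × sin 25° = 6.16×10⁻⁵ s⁻¹
Pressure gradient: |∂P/∂n| = 1300 Pa / 639000 m = 2.03×10⁻³ Pa/m
Geostrophic balance (pressure-gradient force = Coriolis force):
V_g = (1/(fρ)) |∂P/∂n| = 2.03×10⁻³ / (6.16×10⁻⁵ × 0.695) = 47.5 m/s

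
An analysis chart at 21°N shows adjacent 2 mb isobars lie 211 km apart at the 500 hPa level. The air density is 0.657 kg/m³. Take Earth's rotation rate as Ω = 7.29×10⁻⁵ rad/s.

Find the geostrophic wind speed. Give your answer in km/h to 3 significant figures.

99.4 km/h

Coriolis parameter at 21°N:
f = 2Ω sin φ = 2 × 7.29×10⁻⁵ × sin 21° = 5.23×10⁻⁵ s⁻¹
Pressure gradient: |∂P/∂n| = 200 Pa / 211000 m = 9.48×10⁻⁴ Pa/m
Geostrophic balance (pressure-gradient force = Coriolis force):
V_g = (1/(fρ)) |∂P/∂n| = 9.48×10⁻⁴ / (5.23×10⁻⁵ × 0.657) = 27.6 m/s
Converting: 27.6 m/s × 3.6 = 99.4 km/h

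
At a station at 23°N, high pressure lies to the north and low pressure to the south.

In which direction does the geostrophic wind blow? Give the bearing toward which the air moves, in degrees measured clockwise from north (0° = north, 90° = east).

270°

The pressure-gradient force points toward the south (bearing 180°).
Geostrophic balance: in the Northern Hemisphere the Coriolis force deflects motion to the right, so the geostrophic wind blows 90° to the right of the pressure-gradient force (low pressure on the left).
Rotating 180° by 90° clockwise gives 270° — the wind blows toward the west.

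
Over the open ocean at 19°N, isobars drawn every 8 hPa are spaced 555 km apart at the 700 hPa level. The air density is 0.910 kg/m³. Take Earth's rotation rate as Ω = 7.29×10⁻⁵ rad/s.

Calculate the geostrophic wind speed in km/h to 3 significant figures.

Coriolis parameter at 19°N:
f = 2Ω sin φ = 2 × 7.29×10⁻⁵ × sin 19° = 4.75×10⁻⁵ s⁻¹
Pressure gradient: |∂P/∂n| = 800 Pa / 555000 m = 1.44×10⁻³ Pa/m
Geostrophic balance (pressure-gradient force = Coriolis force):
V_g = (1/(fρ)) |∂P/∂n| = 1.44×10⁻³ / (4.75×10⁻⁵ × 0.910) = 33.4 m/s
Converting: 33.4 m/s × 3.6 = 120 km/h

120 km/h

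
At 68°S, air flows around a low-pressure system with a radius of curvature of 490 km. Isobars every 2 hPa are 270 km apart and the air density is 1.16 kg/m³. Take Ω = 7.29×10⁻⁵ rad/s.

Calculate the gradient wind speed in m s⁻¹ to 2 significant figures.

Coriolis parameter at 68°S:
f = 2Ω sin φ = 2 × 7.29×10⁻⁵ × sin 68° = 1.35×10⁻⁴ s⁻¹
Pressure gradient: |∂P/∂n| = 200 Pa / 270000 m = 7.41×10⁻⁴ Pa/m
Geostrophic speed: V_g = |∂P/∂n|/(fρ) = 7.41×10⁻⁴/(1.35×10⁻⁴ × 1.16) = 4.72 m/s
Around a low, centrifugal force acts outward with Coriolis, so pressure-gradient force balances both:
(1/ρ)|∂P/∂n| = fV + V²/R  →  V² + fR·V − fR·V_g = 0
With fR = 1.35×10⁻⁴ × 490×10³ m = 66.2 m/s:
V = [−fR + √((fR)² + 4 fR V_g)]/2 = [−66.2 + √(66.2² + 4×66.2×4.72)]/2 = 4.43 m/s
Subgeostrophic (V < V_g = 4.72 m/s), as expected around a low.

4.4 m s⁻¹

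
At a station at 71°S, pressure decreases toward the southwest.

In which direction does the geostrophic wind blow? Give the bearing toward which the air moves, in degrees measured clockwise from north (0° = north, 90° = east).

135°

The pressure-gradient force points toward the southwest (bearing 225°).
Geostrophic balance: in the Southern Hemisphere the Coriolis force deflects motion to the left, so the geostrophic wind blows 90° to the left of the pressure-gradient force (low pressure on the right).
Rotating 225° by 90° counterclockwise gives 135° — the wind blows toward the southeast.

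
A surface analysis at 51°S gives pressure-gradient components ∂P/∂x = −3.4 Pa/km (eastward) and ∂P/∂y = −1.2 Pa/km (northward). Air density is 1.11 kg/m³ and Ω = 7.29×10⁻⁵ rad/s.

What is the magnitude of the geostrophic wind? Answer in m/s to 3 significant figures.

28.7 m/s

Coriolis parameter at 51°S:
f = 2Ω sin φ = 2 × 7.29×10⁻⁵ × sin 51° = 1.13×10⁻⁴ s⁻¹
In the Southern Hemisphere f is negative: f = −1.13×10⁻⁴ s⁻¹.
Component geostrophic relations (x east, y north):
u_g = −(1/(fρ)) ∂P/∂y,  v_g = (1/(fρ)) ∂P/∂x
u_g = −(−1.2×10⁻³)/(−1.13×10⁻⁴ × 1.11) = −9.54 m/s;  v_g = (−3.4×10⁻³)/(−1.13×10⁻⁴ × 1.11) = 27.0 m/s
|V_g| = √(u_g² + v_g²) = 28.7 m/s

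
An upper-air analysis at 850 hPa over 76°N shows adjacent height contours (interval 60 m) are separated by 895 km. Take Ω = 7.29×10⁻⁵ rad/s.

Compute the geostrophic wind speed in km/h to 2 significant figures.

Coriolis parameter at 76°N:
f = 2Ω sin φ = 2 × 7.29×10⁻⁵ × sin 76° = 1.41×10⁻⁴ s⁻¹
Height gradient: |∂Z/∂n| = 60 m / 895000 m = 6.70×10⁻⁵
On a pressure surface, geostrophic balance gives V_g = (g/f)|∂Z/∂n|:
V_g = 9.81 × 6.70×10⁻⁵ / 1.41×10⁻⁴ = 4.65 m/s
Converting: 4.65 m/s × 3.6 = 17 km/h

17 km/h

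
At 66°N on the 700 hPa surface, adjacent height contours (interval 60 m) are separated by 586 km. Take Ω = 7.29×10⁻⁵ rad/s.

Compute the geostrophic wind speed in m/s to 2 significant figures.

Coriolis parameter at 66°N:
f = 2Ω sin φ = 2 × 7.29×10⁻⁵ × sin 66° = 1.33×10⁻⁴ s⁻¹
Height gradient: |∂Z/∂n| = 60 m / 586000 m = 1.02×10⁻⁴
On a pressure surface, geostrophic balance gives V_g = (g/f)|∂Z/∂n|:
V_g = 9.81 × 1.02×10⁻⁴ / 1.33×10⁻⁴ = 7.54 m/s

7.5 m/s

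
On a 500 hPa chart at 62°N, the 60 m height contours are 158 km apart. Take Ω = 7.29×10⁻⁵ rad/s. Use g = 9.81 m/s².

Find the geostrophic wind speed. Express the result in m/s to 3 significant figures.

28.9 m/s

Coriolis parameter at 62°N:
f = 2Ω sin φ = 2 × 7.29×10⁻⁵ × sin 62° = 1.29×10⁻⁴ s⁻¹
Height gradient: |∂Z/∂n| = 60 m / 158000 m = 3.80×10⁻⁴
On a pressure surface, geostrophic balance gives V_g = (g/f)|∂Z/∂n|:
V_g = 9.81 × 3.80×10⁻⁴ / 1.29×10⁻⁴ = 28.9 m/s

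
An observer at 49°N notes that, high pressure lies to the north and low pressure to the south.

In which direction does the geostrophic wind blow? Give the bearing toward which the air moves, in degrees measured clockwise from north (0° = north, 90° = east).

270°

The pressure-gradient force points toward the south (bearing 180°).
Geostrophic balance: in the Northern Hemisphere the Coriolis force deflects motion to the right, so the geostrophic wind blows 90° to the right of the pressure-gradient force (low pressure on the left).
Rotating 180° by 90° clockwise gives 270° — the wind blows toward the west.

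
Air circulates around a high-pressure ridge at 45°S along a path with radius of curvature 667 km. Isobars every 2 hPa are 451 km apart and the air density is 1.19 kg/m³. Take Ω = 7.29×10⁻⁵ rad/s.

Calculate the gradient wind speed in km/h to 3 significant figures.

Coriolis parameter at 45°S:
f = 2Ω sin φ = 2 × 7.29×10⁻⁵ × sin 45° = 1.03×10⁻⁴ s⁻¹
Pressure gradient: |∂P/∂n| = 200 Pa / 451000 m = 4.43×10⁻⁴ Pa/m
Geostrophic speed: V_g = |∂P/∂n|/(fρ) = 4.43×10⁻⁴/(1.03×10⁻⁴ × 1.19) = 3.61 m/s
Around a high, pressure-gradient force acts outward with centrifugal, so Coriolis balances both:
fV = (1/ρ)|∂P/∂n| + V²/R  →  V² − fR·V + fR·V_g = 0
With fR = 1.03×10⁻⁴ × 667×10³ m = 68.8 m/s:
V = [fR − √((fR)² − 4 fR V_g)]/2 = [68.8 − √(68.8² − 4×68.8×3.61)]/2 = 3.83 m/s
Supergeostrophic (V > V_g = 3.61 m/s), as expected around a high.
Converting: 3.83 m/s × 3.6 = 13.8 km/h

13.8 km/h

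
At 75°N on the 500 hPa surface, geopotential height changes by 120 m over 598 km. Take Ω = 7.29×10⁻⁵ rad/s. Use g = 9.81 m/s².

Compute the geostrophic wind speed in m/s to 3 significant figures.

14.0 m/s

Coriolis parameter at 75°N:
f = 2Ω sin φ = 2 × 7.29×10⁻⁵ × sin 75° = 1.41×10⁻⁴ s⁻¹
Height gradient: |∂Z/∂n| = 120 m / 598000 m = 2.01×10⁻⁴
On a pressure surface, geostrophic balance gives V_g = (g/f)|∂Z/∂n|:
V_g = 9.81 × 2.01×10⁻⁴ / 1.41×10⁻⁴ = 14.0 m/s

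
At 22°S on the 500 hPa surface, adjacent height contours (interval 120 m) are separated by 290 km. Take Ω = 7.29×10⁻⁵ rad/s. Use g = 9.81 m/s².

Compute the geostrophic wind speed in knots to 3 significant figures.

144 knots

Coriolis parameter at 22°S:
f = 2Ω sin φ = 2 × 7.29×10⁻⁵ × sin 22° = 5.46×10⁻⁵ s⁻¹
Height gradient: |∂Z/∂n| = 120 m / 290000 m = 4.14×10⁻⁴
On a pressure surface, geostrophic balance gives V_g = (g/f)|∂Z/∂n|:
V_g = 9.81 × 4.14×10⁻⁴ / 5.46×10⁻⁵ = 74.3 m/s
Converting: 74.3 m/s × 1.944 = 144 knots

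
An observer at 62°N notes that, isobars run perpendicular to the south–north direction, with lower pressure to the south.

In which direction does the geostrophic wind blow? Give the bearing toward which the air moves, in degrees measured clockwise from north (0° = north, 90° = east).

270°

The pressure-gradient force points toward the south (bearing 180°).
Geostrophic balance: in the Northern Hemisphere the Coriolis force deflects motion to the right, so the geostrophic wind blows 90° to the right of the pressure-gradient force (low pressure on the left).
Rotating 180° by 90° clockwise gives 270° — the wind blows toward the west.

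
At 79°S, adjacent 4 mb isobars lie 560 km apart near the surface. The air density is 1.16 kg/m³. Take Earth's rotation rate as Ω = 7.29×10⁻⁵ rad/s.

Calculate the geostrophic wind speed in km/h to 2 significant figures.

15 km/h

Coriolis parameter at 79°S:
f = 2Ω sin φ = 2 × 7.29×10⁻⁵ × sin 79° = 1.43×10⁻⁴ s⁻¹
Pressure gradient: |∂P/∂n| = 400 Pa / 560000 m = 7.14×10⁻⁴ Pa/m
Geostrophic balance (pressure-gradient force = Coriolis force):
V_g = (1/(fρ)) |∂P/∂n| = 7.14×10⁻⁴ / (1.43×10⁻⁴ × 1.16) = 4.30 m/s
Converting: 4.30 m/s × 3.6 = 15 km/h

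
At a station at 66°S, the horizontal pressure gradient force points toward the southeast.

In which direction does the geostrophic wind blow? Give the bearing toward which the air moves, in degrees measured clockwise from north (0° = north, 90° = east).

045°

The pressure-gradient force points toward the southeast (bearing 135°).
Geostrophic balance: in the Southern Hemisphere the Coriolis force deflects motion to the left, so the geostrophic wind blows 90° to the left of the pressure-gradient force (low pressure on the right).
Rotating 135° by 90° counterclockwise gives 045° — the wind blows toward the northeast.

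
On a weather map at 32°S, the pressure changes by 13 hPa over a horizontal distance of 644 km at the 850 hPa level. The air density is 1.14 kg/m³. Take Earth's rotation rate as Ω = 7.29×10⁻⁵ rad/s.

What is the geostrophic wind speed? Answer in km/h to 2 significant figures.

83 km/h

Coriolis parameter at 32°S:
f = 2Ω sin φ = 2 × 7.29×10⁻⁵ × sin 32° = 7.73×10⁻⁵ s⁻¹
Pressure gradient: |∂P/∂n| = 1300 Pa / 644000 m = 2.02×10⁻³ Pa/m
Geostrophic balance (pressure-gradient force = Coriolis force):
V_g = (1/(fρ)) |∂P/∂n| = 2.02×10⁻³ / (7.73×10⁻⁵ × 1.14) = 22.9 m/s
Converting: 22.9 m/s × 3.6 = 83 km/h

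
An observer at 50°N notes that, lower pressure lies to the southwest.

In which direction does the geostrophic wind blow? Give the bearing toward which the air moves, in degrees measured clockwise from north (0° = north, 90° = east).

315°

The pressure-gradient force points toward the southwest (bearing 225°).
Geostrophic balance: in the Northern Hemisphere the Coriolis force deflects motion to the right, so the geostrophic wind blows 90° to the right of the pressure-gradient force (low pressure on the left).
Rotating 225° by 90° clockwise gives 315° — the wind blows toward the northwest.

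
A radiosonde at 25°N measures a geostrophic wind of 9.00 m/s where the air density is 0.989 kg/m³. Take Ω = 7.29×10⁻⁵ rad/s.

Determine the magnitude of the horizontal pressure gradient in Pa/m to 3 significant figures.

5.48×10⁻⁴ Pa/m

Coriolis parameter at 25°N:
f = 2Ω sin φ = 2 × 7.29×10⁻⁵ × sin 25° = 6.16×10⁻⁵ s⁻¹
Geostrophic balance rearranged: |∂P/∂n| = f ρ V_g
|∂P/∂n| = 6.16×10⁻⁵ × 0.989 × 9.00 = 5.48×10⁻⁴ Pa/m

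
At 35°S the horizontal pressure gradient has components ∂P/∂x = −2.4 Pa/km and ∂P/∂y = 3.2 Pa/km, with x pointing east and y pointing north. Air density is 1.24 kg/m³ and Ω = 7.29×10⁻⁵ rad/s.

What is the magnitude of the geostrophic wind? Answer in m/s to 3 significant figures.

38.6 m/s

Coriolis parameter at 35°S:
f = 2Ω sin φ = 2 × 7.29×10⁻⁵ × sin 35° = 8.36×10⁻⁵ s⁻¹
In the Southern Hemisphere f is negative: f = −8.36×10⁻⁵ s⁻¹.
Component geostrophic relations (x east, y north):
u_g = −(1/(fρ)) ∂P/∂y,  v_g = (1/(fρ)) ∂P/∂x
u_g = −(3.2×10⁻³)/(−8.36×10⁻⁵ × 1.24) = 30.9 m/s;  v_g = (−2.4×10⁻³)/(−8.36×10⁻⁵ × 1.24) = 23.1 m/s
|V_g| = √(u_g² + v_g²) = 38.6 m/s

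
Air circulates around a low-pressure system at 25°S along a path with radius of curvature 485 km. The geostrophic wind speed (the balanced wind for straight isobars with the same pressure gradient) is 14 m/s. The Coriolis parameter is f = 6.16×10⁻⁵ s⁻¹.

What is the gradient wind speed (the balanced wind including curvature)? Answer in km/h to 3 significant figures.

37.4 km/h

Around a low, centrifugal force acts outward with Coriolis, so pressure-gradient force balances both:
(1/ρ)|∂P/∂n| = fV + V²/R  →  V² + fR·V − fR·V_g = 0
With fR = 6.16×10⁻⁵ × 485×10³ m = 29.9 m/s:
V = [−fR + √((fR)² + 4 fR V_g)]/2 = [−29.9 + √(29.9² + 4×29.9×14)]/2 = 10.4 m/s
Subgeostrophic (V < V_g = 14 m/s), as expected around a low.
Converting: 10.4 m/s × 3.6 = 37.4 km/h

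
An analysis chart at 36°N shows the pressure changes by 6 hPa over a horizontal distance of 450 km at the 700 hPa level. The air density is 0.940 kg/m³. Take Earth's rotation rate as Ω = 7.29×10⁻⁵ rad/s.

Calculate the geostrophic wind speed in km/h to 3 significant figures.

Coriolis parameter at 36°N:
f = 2Ω sin φ = 2 × 7.29×10⁻⁵ × sin 36° = 8.57×10⁻⁵ s⁻¹
Pressure gradient: |∂P/∂n| = 600 Pa / 450000 m = 1.33×10⁻³ Pa/m
Geostrophic balance (pressure-gradient force = Coriolis force):
V_g = (1/(fρ)) |∂P/∂n| = 1.33×10⁻³ / (8.57×10⁻⁵ × 0.940) = 16.6 m/s
Converting: 16.6 m/s × 3.6 = 59.6 km/h

59.6 km/h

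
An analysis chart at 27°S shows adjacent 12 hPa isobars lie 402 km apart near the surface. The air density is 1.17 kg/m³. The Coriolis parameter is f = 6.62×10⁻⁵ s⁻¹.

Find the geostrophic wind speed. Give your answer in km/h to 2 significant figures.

140 km/h

Pressure gradient: |∂P/∂n| = 1200 Pa / 402000 m = 2.99×10⁻³ Pa/m
Geostrophic balance (pressure-gradient force = Coriolis force):
V_g = (1/(fρ)) |∂P/∂n| = 2.99×10⁻³ / (6.62×10⁻⁵ × 1.17) = 38.5 m/s
Converting: 38.5 m/s × 3.6 = 140 km/h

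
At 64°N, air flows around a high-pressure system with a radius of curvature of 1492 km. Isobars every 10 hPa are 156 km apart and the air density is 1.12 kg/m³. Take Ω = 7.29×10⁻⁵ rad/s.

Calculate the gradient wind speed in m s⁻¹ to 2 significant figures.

Coriolis parameter at 64°N:
f = 2Ω sin φ = 2 × 7.29×10⁻⁵ × sin 64° = 1.31×10⁻⁴ s⁻¹
Pressure gradient: |∂P/∂n| = 1000 Pa / 156000 m = 6.41×10⁻³ Pa/m
Geostrophic speed: V_g = |∂P/∂n|/(fρ) = 6.41×10⁻³/(1.31×10⁻⁴ × 1.12) = 43.7 m/s
Around a high, pressure-gradient force acts outward with centrifugal, so Coriolis balances both:
fV = (1/ρ)|∂P/∂n| + V²/R  →  V² − fR·V + fR·V_g = 0
With fR = 1.31×10⁻⁴ × 1492×10³ m = 196 m/s:
V = [fR − √((fR)² − 4 fR V_g)]/2 = [196 − √(196² − 4×196×43.7)]/2 = 65.9 m/s
Supergeostrophic (V > V_g = 43.7 m/s), as expected around a high.

66 m s⁻¹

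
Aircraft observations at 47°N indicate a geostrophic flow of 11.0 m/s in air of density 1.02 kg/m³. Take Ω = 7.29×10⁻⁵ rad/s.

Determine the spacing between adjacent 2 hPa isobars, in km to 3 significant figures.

167 km

Coriolis parameter at 47°N:
f = 2Ω sin φ = 2 × 7.29×10⁻⁵ × sin 47° = 1.07×10⁻⁴ s⁻¹
Geostrophic balance rearranged: |∂P/∂n| = f ρ V_g
|∂P/∂n| = 1.07×10⁻⁴ × 1.02 × 11.0 = 1.20×10⁻³ Pa/m
Isobar spacing: Δn = ΔP/|∂P/∂n| = 200 Pa / 1.20×10⁻³ Pa/m = 167168 m ≈ 167 km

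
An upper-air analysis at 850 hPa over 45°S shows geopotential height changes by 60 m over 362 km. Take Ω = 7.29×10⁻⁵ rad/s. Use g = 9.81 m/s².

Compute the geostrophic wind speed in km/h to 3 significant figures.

56.8 km/h

Coriolis parameter at 45°S:
f = 2Ω sin φ = 2 × 7.29×10⁻⁵ × sin 45° = 1.03×10⁻⁴ s⁻¹
Height gradient: |∂Z/∂n| = 60 m / 362000 m = 1.66×10⁻⁴
On a pressure surface, geostrophic balance gives V_g = (g/f)|∂Z/∂n|:
V_g = 9.81 × 1.66×10⁻⁴ / 1.03×10⁻⁴ = 15.8 m/s
Converting: 15.8 m/s × 3.6 = 56.8 km/h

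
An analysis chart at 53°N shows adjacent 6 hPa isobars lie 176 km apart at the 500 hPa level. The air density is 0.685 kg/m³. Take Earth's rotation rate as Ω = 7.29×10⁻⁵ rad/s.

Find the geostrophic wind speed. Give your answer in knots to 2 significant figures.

83 knots

Coriolis parameter at 53°N:
f = 2Ω sin φ = 2 × 7.29×10⁻⁵ × sin 53° = 1.16×10⁻⁴ s⁻¹
Pressure gradient: |∂P/∂n| = 600 Pa / 176000 m = 3.41×10⁻³ Pa/m
Geostrophic balance (pressure-gradient force = Coriolis force):
V_g = (1/(fρ)) |∂P/∂n| = 3.41×10⁻³ / (1.16×10⁻⁴ × 0.685) = 42.7 m/s
Converting: 42.7 m/s × 1.944 = 83 knots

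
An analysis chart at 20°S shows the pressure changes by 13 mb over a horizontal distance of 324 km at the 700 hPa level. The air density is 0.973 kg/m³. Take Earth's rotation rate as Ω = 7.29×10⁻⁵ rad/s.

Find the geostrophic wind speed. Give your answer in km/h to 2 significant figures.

Coriolis parameter at 20°S:
f = 2Ω sin φ = 2 × 7.29×10⁻⁵ × sin 20° = 4.99×10⁻⁵ s⁻¹
Pressure gradient: |∂P/∂n| = 1300 Pa / 324000 m = 4.01×10⁻³ Pa/m
Geostrophic balance (pressure-gradient force = Coriolis force):
V_g = (1/(fρ)) |∂P/∂n| = 4.01×10⁻³ / (4.99×10⁻⁵ × 0.973) = 82.7 m/s
Converting: 82.7 m/s × 3.6 = 300 km/h

300 km/h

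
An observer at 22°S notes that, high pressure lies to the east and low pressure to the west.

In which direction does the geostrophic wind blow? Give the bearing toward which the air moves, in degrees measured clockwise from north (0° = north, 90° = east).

The pressure-gradient force points toward the west (bearing 270°).
Geostrophic balance: in the Southern Hemisphere the Coriolis force deflects motion to the left, so the geostrophic wind blows 90° to the left of the pressure-gradient force (low pressure on the right).
Rotating 270° by 90° counterclockwise gives 180° — the wind blows toward the south.

180°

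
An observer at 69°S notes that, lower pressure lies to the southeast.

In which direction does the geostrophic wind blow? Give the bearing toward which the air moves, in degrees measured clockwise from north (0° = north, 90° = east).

The pressure-gradient force points toward the southeast (bearing 135°).
Geostrophic balance: in the Southern Hemisphere the Coriolis force deflects motion to the left, so the geostrophic wind blows 90° to the left of the pressure-gradient force (low pressure on the right).
Rotating 135° by 90° counterclockwise gives 045° — the wind blows toward the northeast.

045°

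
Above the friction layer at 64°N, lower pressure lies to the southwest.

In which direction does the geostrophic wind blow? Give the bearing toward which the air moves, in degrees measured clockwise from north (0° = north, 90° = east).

The pressure-gradient force points toward the southwest (bearing 225°).
Geostrophic balance: in the Northern Hemisphere the Coriolis force deflects motion to the right, so the geostrophic wind blows 90° to the right of the pressure-gradient force (low pressure on the left).
Rotating 225° by 90° clockwise gives 315° — the wind blows toward the northwest.

315°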